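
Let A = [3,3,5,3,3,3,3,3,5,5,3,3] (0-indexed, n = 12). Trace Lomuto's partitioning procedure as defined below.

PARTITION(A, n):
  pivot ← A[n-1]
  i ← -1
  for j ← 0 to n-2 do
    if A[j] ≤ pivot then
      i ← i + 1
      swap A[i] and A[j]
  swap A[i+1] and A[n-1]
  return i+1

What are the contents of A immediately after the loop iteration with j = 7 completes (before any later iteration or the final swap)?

pivot=3, i=-1
j=0: 3≤3, i=0, swap(0,0) ⇒ [3,3,5,3,3,3,3,3,5,5,3,3]
j=1: 3≤3, i=1, swap(1,1) ⇒ [3,3,5,3,3,3,3,3,5,5,3,3]
j=2: 5>3, skip
j=3: 3≤3, i=2, swap(2,3) ⇒ [3,3,3,5,3,3,3,3,5,5,3,3]
j=4: 3≤3, i=3, swap(3,4) ⇒ [3,3,3,3,5,3,3,3,5,5,3,3]
j=5: 3≤3, i=4, swap(4,5) ⇒ [3,3,3,3,3,5,3,3,5,5,3,3]
j=6: 3≤3, i=5, swap(5,6) ⇒ [3,3,3,3,3,3,5,3,5,5,3,3]
j=7: 3≤3, i=6, swap(6,7) ⇒ [3,3,3,3,3,3,3,5,5,5,3,3]
(after j=7) A = [3,3,3,3,3,3,3,5,5,5,3,3]

[3,3,3,3,3,3,3,5,5,5,3,3]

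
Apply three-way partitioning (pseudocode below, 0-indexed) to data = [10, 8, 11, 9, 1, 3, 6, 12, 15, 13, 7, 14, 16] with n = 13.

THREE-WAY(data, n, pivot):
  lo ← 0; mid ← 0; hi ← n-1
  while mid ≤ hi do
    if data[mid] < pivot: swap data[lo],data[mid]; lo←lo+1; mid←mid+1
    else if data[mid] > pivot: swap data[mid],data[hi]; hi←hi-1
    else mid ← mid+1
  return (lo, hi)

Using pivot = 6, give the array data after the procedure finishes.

[3, 1, 6, 9, 11, 8, 12, 15, 13, 7, 14, 16, 10]

lo=0 mid=0 hi=12
10>6: swap(0,12), hi=11 ⇒ [16, 8, 11, 9, 1, 3, 6, 12, 15, 13, 7, 14, 10]
16>6: swap(0,11), hi=10 ⇒ [14, 8, 11, 9, 1, 3, 6, 12, 15, 13, 7, 16, 10]
14>6: swap(0,10), hi=9 ⇒ [7, 8, 11, 9, 1, 3, 6, 12, 15, 13, 14, 16, 10]
7>6: swap(0,9), hi=8 ⇒ [13, 8, 11, 9, 1, 3, 6, 12, 15, 7, 14, 16, 10]
13>6: swap(0,8), hi=7 ⇒ [15, 8, 11, 9, 1, 3, 6, 12, 13, 7, 14, 16, 10]
15>6: swap(0,7), hi=6 ⇒ [12, 8, 11, 9, 1, 3, 6, 15, 13, 7, 14, 16, 10]
12>6: swap(0,6), hi=5 ⇒ [6, 8, 11, 9, 1, 3, 12, 15, 13, 7, 14, 16, 10]
6=6: mid=1
8>6: swap(1,5), hi=4 ⇒ [6, 3, 11, 9, 1, 8, 12, 15, 13, 7, 14, 16, 10]
3<6: swap(0,1), lo=1 mid=2 ⇒ [3, 6, 11, 9, 1, 8, 12, 15, 13, 7, 14, 16, 10]
11>6: swap(2,4), hi=3 ⇒ [3, 6, 1, 9, 11, 8, 12, 15, 13, 7, 14, 16, 10]
1<6: swap(1,2), lo=2 mid=3 ⇒ [3, 1, 6, 9, 11, 8, 12, 15, 13, 7, 14, 16, 10]
9>6: swap(3,3), hi=2 ⇒ [3, 1, 6, 9, 11, 8, 12, 15, 13, 7, 14, 16, 10]
done. lo=2 hi=2; data=[3, 1, 6, 9, 11, 8, 12, 15, 13, 7, 14, 16, 10]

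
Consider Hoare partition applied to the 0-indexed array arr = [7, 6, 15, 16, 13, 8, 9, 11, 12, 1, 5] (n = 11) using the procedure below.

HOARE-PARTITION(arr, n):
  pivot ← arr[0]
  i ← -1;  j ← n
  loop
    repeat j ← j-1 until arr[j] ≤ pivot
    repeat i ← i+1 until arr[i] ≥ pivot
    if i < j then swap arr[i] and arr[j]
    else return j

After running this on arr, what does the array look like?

pivot = arr[0] = 7; i = -1, j = 11
j→10 (arr[10]=5≤7), i→0 (arr[0]=7≥7); i<j, swap → [5, 6, 15, 16, 13, 8, 9, 11, 12, 1, 7]
j→9 (arr[9]=1≤7), i→2 (arr[2]=15≥7); i<j, swap → [5, 6, 1, 16, 13, 8, 9, 11, 12, 15, 7]
j→2, i→3; i≥j, return j=2. arr = [5, 6, 1, 16, 13, 8, 9, 11, 12, 15, 7]

[5, 6, 1, 16, 13, 8, 9, 11, 12, 15, 7]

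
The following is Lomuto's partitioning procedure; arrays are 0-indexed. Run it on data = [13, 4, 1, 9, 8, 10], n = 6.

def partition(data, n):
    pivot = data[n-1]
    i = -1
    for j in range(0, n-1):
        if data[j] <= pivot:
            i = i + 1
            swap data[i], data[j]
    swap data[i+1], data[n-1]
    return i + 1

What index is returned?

4

pivot = data[5] = 10; i = -1
j=0: data[0]=13 > 10 → no swap
j=1: data[1]=4 ≤ 10 → i=0, swap data[0],data[1] → [4, 13, 1, 9, 8, 10]
j=2: data[2]=1 ≤ 10 → i=1, swap data[1],data[2] → [4, 1, 13, 9, 8, 10]
j=3: data[3]=9 ≤ 10 → i=2, swap data[2],data[3] → [4, 1, 9, 13, 8, 10]
j=4: data[4]=8 ≤ 10 → i=3, swap data[3],data[4] → [4, 1, 9, 8, 13, 10]
final swap data[4],data[5] → [4, 1, 9, 8, 10, 13]; return 4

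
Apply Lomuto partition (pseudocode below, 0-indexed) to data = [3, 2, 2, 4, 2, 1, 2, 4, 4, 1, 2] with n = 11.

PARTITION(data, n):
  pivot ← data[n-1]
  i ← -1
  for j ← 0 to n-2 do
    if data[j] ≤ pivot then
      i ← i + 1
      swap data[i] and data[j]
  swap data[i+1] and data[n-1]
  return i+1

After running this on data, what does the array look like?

pivot = data[10] = 2; i = -1
j=0: data[0]=3 > 2 → no swap
j=1: data[1]=2 ≤ 2 → i=0, swap data[0],data[1] → [2, 3, 2, 4, 2, 1, 2, 4, 4, 1, 2]
j=2: data[2]=2 ≤ 2 → i=1, swap data[1],data[2] → [2, 2, 3, 4, 2, 1, 2, 4, 4, 1, 2]
j=3: data[3]=4 > 2 → no swap
j=4: data[4]=2 ≤ 2 → i=2, swap data[2],data[4] → [2, 2, 2, 4, 3, 1, 2, 4, 4, 1, 2]
j=5: data[5]=1 ≤ 2 → i=3, swap data[3],data[5] → [2, 2, 2, 1, 3, 4, 2, 4, 4, 1, 2]
j=6: data[6]=2 ≤ 2 → i=4, swap data[4],data[6] → [2, 2, 2, 1, 2, 4, 3, 4, 4, 1, 2]
j=7: data[7]=4 > 2 → no swap
j=8: data[8]=4 > 2 → no swap
j=9: data[9]=1 ≤ 2 → i=5, swap data[5],data[9] → [2, 2, 2, 1, 2, 1, 3, 4, 4, 4, 2]
final swap data[6],data[10] → [2, 2, 2, 1, 2, 1, 2, 4, 4, 4, 3]; return 6

[2, 2, 2, 1, 2, 1, 2, 4, 4, 4, 3]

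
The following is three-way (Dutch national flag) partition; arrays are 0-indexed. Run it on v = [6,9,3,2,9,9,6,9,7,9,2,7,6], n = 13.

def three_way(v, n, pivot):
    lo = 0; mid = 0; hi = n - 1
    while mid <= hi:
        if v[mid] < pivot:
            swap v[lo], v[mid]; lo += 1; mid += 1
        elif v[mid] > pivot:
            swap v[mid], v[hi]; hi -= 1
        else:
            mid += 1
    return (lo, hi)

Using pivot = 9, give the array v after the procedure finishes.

[6,3,2,6,7,2,7,6,9,9,9,9,9]

pivot = 9; lo=0, mid=0, hi=12
v[mid]=6<9: swap v[0],v[0]; lo=1,mid=1 → [6,9,3,2,9,9,6,9,7,9,2,7,6]
v[mid]=9=9: mid=2
v[mid]=3<9: swap v[1],v[2]; lo=2,mid=3 → [6,3,9,2,9,9,6,9,7,9,2,7,6]
v[mid]=2<9: swap v[2],v[3]; lo=3,mid=4 → [6,3,2,9,9,9,6,9,7,9,2,7,6]
v[mid]=9=9: mid=5
v[mid]=9=9: mid=6
v[mid]=6<9: swap v[3],v[6]; lo=4,mid=7 → [6,3,2,6,9,9,9,9,7,9,2,7,6]
v[mid]=9=9: mid=8
v[mid]=7<9: swap v[4],v[8]; lo=5,mid=9 → [6,3,2,6,7,9,9,9,9,9,2,7,6]
v[mid]=9=9: mid=10
v[mid]=2<9: swap v[5],v[10]; lo=6,mid=11 → [6,3,2,6,7,2,9,9,9,9,9,7,6]
v[mid]=7<9: swap v[6],v[11]; lo=7,mid=12 → [6,3,2,6,7,2,7,9,9,9,9,9,6]
v[mid]=6<9: swap v[7],v[12]; lo=8,mid=13 → [6,3,2,6,7,2,7,6,9,9,9,9,9]
end: lo=8, hi=12; v = [6,3,2,6,7,2,7,6,9,9,9,9,9]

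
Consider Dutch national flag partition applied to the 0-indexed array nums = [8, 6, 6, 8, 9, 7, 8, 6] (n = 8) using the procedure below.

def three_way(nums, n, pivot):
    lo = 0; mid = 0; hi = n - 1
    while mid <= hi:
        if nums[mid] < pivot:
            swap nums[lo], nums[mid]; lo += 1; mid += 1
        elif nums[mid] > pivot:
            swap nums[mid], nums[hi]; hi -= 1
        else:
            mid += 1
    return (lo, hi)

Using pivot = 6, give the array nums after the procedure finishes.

[6, 6, 6, 9, 7, 8, 8, 8]

pivot = 6; lo=0, mid=0, hi=7
nums[mid]=8>6: swap nums[0],nums[7]; hi=6 → [6, 6, 6, 8, 9, 7, 8, 8]
nums[mid]=6=6: mid=1
nums[mid]=6=6: mid=2
nums[mid]=6=6: mid=3
nums[mid]=8>6: swap nums[3],nums[6]; hi=5 → [6, 6, 6, 8, 9, 7, 8, 8]
nums[mid]=8>6: swap nums[3],nums[5]; hi=4 → [6, 6, 6, 7, 9, 8, 8, 8]
nums[mid]=7>6: swap nums[3],nums[4]; hi=3 → [6, 6, 6, 9, 7, 8, 8, 8]
nums[mid]=9>6: swap nums[3],nums[3]; hi=2 → [6, 6, 6, 9, 7, 8, 8, 8]
end: lo=0, hi=2; nums = [6, 6, 6, 9, 7, 8, 8, 8]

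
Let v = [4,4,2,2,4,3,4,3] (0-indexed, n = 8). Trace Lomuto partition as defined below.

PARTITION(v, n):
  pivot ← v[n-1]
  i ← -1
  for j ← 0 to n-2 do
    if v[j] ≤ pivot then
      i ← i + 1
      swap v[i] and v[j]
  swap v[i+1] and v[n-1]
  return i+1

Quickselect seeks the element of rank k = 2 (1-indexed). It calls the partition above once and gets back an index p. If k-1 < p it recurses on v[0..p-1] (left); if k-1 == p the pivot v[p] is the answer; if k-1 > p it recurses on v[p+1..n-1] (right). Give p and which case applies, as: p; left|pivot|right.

pivot=3, i=-1
j=0: 4>3, skip
j=1: 4>3, skip
j=2: 2≤3, i=0, swap(0,2) ⇒ [2,4,4,2,4,3,4,3]
j=3: 2≤3, i=1, swap(1,3) ⇒ [2,2,4,4,4,3,4,3]
j=4: 4>3, skip
j=5: 3≤3, i=2, swap(2,5) ⇒ [2,2,3,4,4,4,4,3]
j=6: 4>3, skip
swap(3,7) ⇒ [2,2,3,3,4,4,4,4]; return 3
p = 3; k-1 = 1 < 3 ⇒ left

3; left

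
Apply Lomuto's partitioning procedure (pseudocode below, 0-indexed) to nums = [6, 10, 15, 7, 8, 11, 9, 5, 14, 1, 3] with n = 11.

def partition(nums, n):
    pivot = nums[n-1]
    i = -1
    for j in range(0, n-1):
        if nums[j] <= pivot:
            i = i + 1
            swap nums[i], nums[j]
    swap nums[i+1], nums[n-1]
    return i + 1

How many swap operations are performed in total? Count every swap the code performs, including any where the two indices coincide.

2

pivot = nums[10] = 3; i = -1
j=0: nums[0]=6 > 3 → no swap
j=1: nums[1]=10 > 3 → no swap
j=2: nums[2]=15 > 3 → no swap
j=3: nums[3]=7 > 3 → no swap
j=4: nums[4]=8 > 3 → no swap
j=5: nums[5]=11 > 3 → no swap
j=6: nums[6]=9 > 3 → no swap
j=7: nums[7]=5 > 3 → no swap
j=8: nums[8]=14 > 3 → no swap
j=9: nums[9]=1 ≤ 3 → i=0, swap nums[0],nums[9] → [1, 10, 15, 7, 8, 11, 9, 5, 14, 6, 3]
final swap nums[1],nums[10] → [1, 3, 15, 7, 8, 11, 9, 5, 14, 6, 10]; return 1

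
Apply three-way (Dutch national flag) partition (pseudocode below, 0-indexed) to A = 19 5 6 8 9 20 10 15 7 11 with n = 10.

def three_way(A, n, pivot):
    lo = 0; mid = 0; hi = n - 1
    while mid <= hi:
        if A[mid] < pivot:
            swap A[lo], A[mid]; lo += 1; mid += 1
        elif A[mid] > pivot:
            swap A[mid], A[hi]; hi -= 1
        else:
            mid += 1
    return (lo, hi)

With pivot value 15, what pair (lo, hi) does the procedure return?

(7, 7)

pivot = 15; lo=0, mid=0, hi=9
A[mid]=19>15: swap A[0],A[9]; hi=8 → 11 5 6 8 9 20 10 15 7 19
A[mid]=11<15: swap A[0],A[0]; lo=1,mid=1 → 11 5 6 8 9 20 10 15 7 19
A[mid]=5<15: swap A[1],A[1]; lo=2,mid=2 → 11 5 6 8 9 20 10 15 7 19
A[mid]=6<15: swap A[2],A[2]; lo=3,mid=3 → 11 5 6 8 9 20 10 15 7 19
A[mid]=8<15: swap A[3],A[3]; lo=4,mid=4 → 11 5 6 8 9 20 10 15 7 19
A[mid]=9<15: swap A[4],A[4]; lo=5,mid=5 → 11 5 6 8 9 20 10 15 7 19
A[mid]=20>15: swap A[5],A[8]; hi=7 → 11 5 6 8 9 7 10 15 20 19
A[mid]=7<15: swap A[5],A[5]; lo=6,mid=6 → 11 5 6 8 9 7 10 15 20 19
A[mid]=10<15: swap A[6],A[6]; lo=7,mid=7 → 11 5 6 8 9 7 10 15 20 19
A[mid]=15=15: mid=8
end: lo=7, hi=7; A = 11 5 6 8 9 7 10 15 20 19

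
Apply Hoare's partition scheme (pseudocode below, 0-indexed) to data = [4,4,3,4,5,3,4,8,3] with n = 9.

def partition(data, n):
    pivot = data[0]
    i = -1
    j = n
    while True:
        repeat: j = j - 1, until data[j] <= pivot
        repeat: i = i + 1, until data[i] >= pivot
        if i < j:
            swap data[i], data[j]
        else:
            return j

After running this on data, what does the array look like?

pivot=4
j stops at 8 (3), i stops at 0 (4); swap ⇒ [3,4,3,4,5,3,4,8,4]
j stops at 6 (4), i stops at 1 (4); swap ⇒ [3,4,3,4,5,3,4,8,4]
j stops at 5 (3), i stops at 3 (4); swap ⇒ [3,4,3,3,5,4,4,8,4]
j stops at 3, i stops at 4; i≥j ⇒ return 3. data=[3,4,3,3,5,4,4,8,4]

[3,4,3,3,5,4,4,8,4]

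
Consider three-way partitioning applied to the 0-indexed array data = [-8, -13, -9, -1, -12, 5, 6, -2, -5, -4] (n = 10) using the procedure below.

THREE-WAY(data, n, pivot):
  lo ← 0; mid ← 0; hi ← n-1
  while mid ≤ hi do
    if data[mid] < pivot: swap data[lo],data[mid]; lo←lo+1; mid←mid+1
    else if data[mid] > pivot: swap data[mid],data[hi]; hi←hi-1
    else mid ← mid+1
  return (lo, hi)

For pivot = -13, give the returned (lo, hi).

(0, 0)

lo=0 mid=0 hi=9
-8>-13: swap(0,9), hi=8 ⇒ [-4, -13, -9, -1, -12, 5, 6, -2, -5, -8]
-4>-13: swap(0,8), hi=7 ⇒ [-5, -13, -9, -1, -12, 5, 6, -2, -4, -8]
-5>-13: swap(0,7), hi=6 ⇒ [-2, -13, -9, -1, -12, 5, 6, -5, -4, -8]
-2>-13: swap(0,6), hi=5 ⇒ [6, -13, -9, -1, -12, 5, -2, -5, -4, -8]
6>-13: swap(0,5), hi=4 ⇒ [5, -13, -9, -1, -12, 6, -2, -5, -4, -8]
5>-13: swap(0,4), hi=3 ⇒ [-12, -13, -9, -1, 5, 6, -2, -5, -4, -8]
-12>-13: swap(0,3), hi=2 ⇒ [-1, -13, -9, -12, 5, 6, -2, -5, -4, -8]
-1>-13: swap(0,2), hi=1 ⇒ [-9, -13, -1, -12, 5, 6, -2, -5, -4, -8]
-9>-13: swap(0,1), hi=0 ⇒ [-13, -9, -1, -12, 5, 6, -2, -5, -4, -8]
-13=-13: mid=1
done. lo=0 hi=0; data=[-13, -9, -1, -12, 5, 6, -2, -5, -4, -8]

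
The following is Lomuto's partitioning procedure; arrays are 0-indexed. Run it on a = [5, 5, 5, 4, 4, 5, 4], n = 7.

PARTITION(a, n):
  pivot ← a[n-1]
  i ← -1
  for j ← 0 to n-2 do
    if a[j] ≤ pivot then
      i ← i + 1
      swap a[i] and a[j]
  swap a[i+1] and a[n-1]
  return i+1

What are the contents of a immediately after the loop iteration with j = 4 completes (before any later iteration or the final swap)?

[4, 4, 5, 5, 5, 5, 4]

pivot=4, i=-1
j=0: 5>4, skip
j=1: 5>4, skip
j=2: 5>4, skip
j=3: 4≤4, i=0, swap(0,3) ⇒ [4, 5, 5, 5, 4, 5, 4]
j=4: 4≤4, i=1, swap(1,4) ⇒ [4, 4, 5, 5, 5, 5, 4]
(after j=4) a = [4, 4, 5, 5, 5, 5, 4]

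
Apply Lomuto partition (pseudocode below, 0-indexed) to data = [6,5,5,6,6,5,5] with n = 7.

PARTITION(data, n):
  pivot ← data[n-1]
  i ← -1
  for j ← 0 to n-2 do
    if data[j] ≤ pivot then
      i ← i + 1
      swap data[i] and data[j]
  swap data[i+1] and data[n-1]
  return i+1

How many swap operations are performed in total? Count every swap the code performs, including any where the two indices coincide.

pivot = data[6] = 5; i = -1
j=0: data[0]=6 > 5 → no swap
j=1: data[1]=5 ≤ 5 → i=0, swap data[0],data[1] → [5,6,5,6,6,5,5]
j=2: data[2]=5 ≤ 5 → i=1, swap data[1],data[2] → [5,5,6,6,6,5,5]
j=3: data[3]=6 > 5 → no swap
j=4: data[4]=6 > 5 → no swap
j=5: data[5]=5 ≤ 5 → i=2, swap data[2],data[5] → [5,5,5,6,6,6,5]
final swap data[3],data[6] → [5,5,5,5,6,6,6]; return 3

4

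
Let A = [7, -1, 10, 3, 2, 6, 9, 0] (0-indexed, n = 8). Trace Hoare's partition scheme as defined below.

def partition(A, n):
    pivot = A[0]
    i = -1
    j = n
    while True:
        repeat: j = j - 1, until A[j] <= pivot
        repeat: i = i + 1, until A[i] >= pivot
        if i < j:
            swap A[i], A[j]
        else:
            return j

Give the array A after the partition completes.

[0, -1, 6, 3, 2, 10, 9, 7]

pivot=7
j stops at 7 (0), i stops at 0 (7); swap ⇒ [0, -1, 10, 3, 2, 6, 9, 7]
j stops at 5 (6), i stops at 2 (10); swap ⇒ [0, -1, 6, 3, 2, 10, 9, 7]
j stops at 4, i stops at 5; i≥j ⇒ return 4. A=[0, -1, 6, 3, 2, 10, 9, 7]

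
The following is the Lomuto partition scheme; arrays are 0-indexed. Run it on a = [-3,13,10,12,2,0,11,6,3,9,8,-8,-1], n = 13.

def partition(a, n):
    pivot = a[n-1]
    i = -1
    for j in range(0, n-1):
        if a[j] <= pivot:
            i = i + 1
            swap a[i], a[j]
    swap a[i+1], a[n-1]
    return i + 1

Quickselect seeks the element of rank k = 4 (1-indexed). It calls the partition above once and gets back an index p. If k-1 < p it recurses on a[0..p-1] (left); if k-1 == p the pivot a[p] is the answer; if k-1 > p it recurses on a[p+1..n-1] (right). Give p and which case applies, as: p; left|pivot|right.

pivot = a[12] = -1; i = -1
j=0: a[0]=-3 ≤ -1 → i=0, swap a[0],a[0] (no change) → [-3,13,10,12,2,0,11,6,3,9,8,-8,-1]
j=1: a[1]=13 > -1 → no swap
j=2: a[2]=10 > -1 → no swap
j=3: a[3]=12 > -1 → no swap
j=4: a[4]=2 > -1 → no swap
j=5: a[5]=0 > -1 → no swap
j=6: a[6]=11 > -1 → no swap
j=7: a[7]=6 > -1 → no swap
j=8: a[8]=3 > -1 → no swap
j=9: a[9]=9 > -1 → no swap
j=10: a[10]=8 > -1 → no swap
j=11: a[11]=-8 ≤ -1 → i=1, swap a[1],a[11] → [-3,-8,10,12,2,0,11,6,3,9,8,13,-1]
final swap a[2],a[12] → [-3,-8,-1,12,2,0,11,6,3,9,8,13,10]; return 2
p = 2; k-1 = 3 > 2 ⇒ right

2; right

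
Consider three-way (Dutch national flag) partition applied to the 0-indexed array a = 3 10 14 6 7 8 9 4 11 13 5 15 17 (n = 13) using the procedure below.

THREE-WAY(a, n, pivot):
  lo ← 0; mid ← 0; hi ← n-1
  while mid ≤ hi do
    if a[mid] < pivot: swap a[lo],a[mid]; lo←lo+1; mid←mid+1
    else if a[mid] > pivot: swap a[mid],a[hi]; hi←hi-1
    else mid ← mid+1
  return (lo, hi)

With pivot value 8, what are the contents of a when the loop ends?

3 5 4 6 7 8 9 11 13 14 15 17 10

lo=0 mid=0 hi=12
3<8: swap(0,0), lo=1 mid=1 ⇒ 3 10 14 6 7 8 9 4 11 13 5 15 17
10>8: swap(1,12), hi=11 ⇒ 3 17 14 6 7 8 9 4 11 13 5 15 10
17>8: swap(1,11), hi=10 ⇒ 3 15 14 6 7 8 9 4 11 13 5 17 10
15>8: swap(1,10), hi=9 ⇒ 3 5 14 6 7 8 9 4 11 13 15 17 10
5<8: swap(1,1), lo=2 mid=2 ⇒ 3 5 14 6 7 8 9 4 11 13 15 17 10
14>8: swap(2,9), hi=8 ⇒ 3 5 13 6 7 8 9 4 11 14 15 17 10
13>8: swap(2,8), hi=7 ⇒ 3 5 11 6 7 8 9 4 13 14 15 17 10
11>8: swap(2,7), hi=6 ⇒ 3 5 4 6 7 8 9 11 13 14 15 17 10
4<8: swap(2,2), lo=3 mid=3 ⇒ 3 5 4 6 7 8 9 11 13 14 15 17 10
6<8: swap(3,3), lo=4 mid=4 ⇒ 3 5 4 6 7 8 9 11 13 14 15 17 10
7<8: swap(4,4), lo=5 mid=5 ⇒ 3 5 4 6 7 8 9 11 13 14 15 17 10
8=8: mid=6
9>8: swap(6,6), hi=5 ⇒ 3 5 4 6 7 8 9 11 13 14 15 17 10
done. lo=5 hi=5; a=3 5 4 6 7 8 9 11 13 14 15 17 10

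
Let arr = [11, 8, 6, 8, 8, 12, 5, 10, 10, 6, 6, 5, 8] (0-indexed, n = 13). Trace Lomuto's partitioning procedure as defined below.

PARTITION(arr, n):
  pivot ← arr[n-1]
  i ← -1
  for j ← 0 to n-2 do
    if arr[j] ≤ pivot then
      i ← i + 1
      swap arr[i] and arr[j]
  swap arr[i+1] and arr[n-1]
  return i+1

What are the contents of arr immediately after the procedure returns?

pivot = arr[12] = 8; i = -1
j=0: arr[0]=11 > 8 → no swap
j=1: arr[1]=8 ≤ 8 → i=0, swap arr[0],arr[1] → [8, 11, 6, 8, 8, 12, 5, 10, 10, 6, 6, 5, 8]
j=2: arr[2]=6 ≤ 8 → i=1, swap arr[1],arr[2] → [8, 6, 11, 8, 8, 12, 5, 10, 10, 6, 6, 5, 8]
j=3: arr[3]=8 ≤ 8 → i=2, swap arr[2],arr[3] → [8, 6, 8, 11, 8, 12, 5, 10, 10, 6, 6, 5, 8]
j=4: arr[4]=8 ≤ 8 → i=3, swap arr[3],arr[4] → [8, 6, 8, 8, 11, 12, 5, 10, 10, 6, 6, 5, 8]
j=5: arr[5]=12 > 8 → no swap
j=6: arr[6]=5 ≤ 8 → i=4, swap arr[4],arr[6] → [8, 6, 8, 8, 5, 12, 11, 10, 10, 6, 6, 5, 8]
j=7: arr[7]=10 > 8 → no swap
j=8: arr[8]=10 > 8 → no swap
j=9: arr[9]=6 ≤ 8 → i=5, swap arr[5],arr[9] → [8, 6, 8, 8, 5, 6, 11, 10, 10, 12, 6, 5, 8]
j=10: arr[10]=6 ≤ 8 → i=6, swap arr[6],arr[10] → [8, 6, 8, 8, 5, 6, 6, 10, 10, 12, 11, 5, 8]
j=11: arr[11]=5 ≤ 8 → i=7, swap arr[7],arr[11] → [8, 6, 8, 8, 5, 6, 6, 5, 10, 12, 11, 10, 8]
final swap arr[8],arr[12] → [8, 6, 8, 8, 5, 6, 6, 5, 8, 12, 11, 10, 10]; return 8

[8, 6, 8, 8, 5, 6, 6, 5, 8, 12, 11, 10, 10]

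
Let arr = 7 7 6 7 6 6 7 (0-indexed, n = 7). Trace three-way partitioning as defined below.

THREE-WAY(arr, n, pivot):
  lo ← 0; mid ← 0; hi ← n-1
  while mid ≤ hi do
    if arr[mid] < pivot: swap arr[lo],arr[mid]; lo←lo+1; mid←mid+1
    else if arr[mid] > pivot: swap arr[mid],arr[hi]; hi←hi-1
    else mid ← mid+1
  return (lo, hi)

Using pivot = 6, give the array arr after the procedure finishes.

lo=0 mid=0 hi=6
7>6: swap(0,6), hi=5 ⇒ 7 7 6 7 6 6 7
7>6: swap(0,5), hi=4 ⇒ 6 7 6 7 6 7 7
6=6: mid=1
7>6: swap(1,4), hi=3 ⇒ 6 6 6 7 7 7 7
6=6: mid=2
6=6: mid=3
7>6: swap(3,3), hi=2 ⇒ 6 6 6 7 7 7 7
done. lo=0 hi=2; arr=6 6 6 7 7 7 7

6 6 6 7 7 7 7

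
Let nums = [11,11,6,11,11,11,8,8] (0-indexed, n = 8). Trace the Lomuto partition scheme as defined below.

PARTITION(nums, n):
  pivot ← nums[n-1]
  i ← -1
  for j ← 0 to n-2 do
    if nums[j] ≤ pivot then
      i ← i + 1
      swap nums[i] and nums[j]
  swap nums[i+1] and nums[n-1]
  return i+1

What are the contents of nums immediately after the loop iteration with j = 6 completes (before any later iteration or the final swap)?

pivot=8, i=-1
j=0: 11>8, skip
j=1: 11>8, skip
j=2: 6≤8, i=0, swap(0,2) ⇒ [6,11,11,11,11,11,8,8]
j=3: 11>8, skip
j=4: 11>8, skip
j=5: 11>8, skip
j=6: 8≤8, i=1, swap(1,6) ⇒ [6,8,11,11,11,11,11,8]
(after j=6) nums = [6,8,11,11,11,11,11,8]

[6,8,11,11,11,11,11,8]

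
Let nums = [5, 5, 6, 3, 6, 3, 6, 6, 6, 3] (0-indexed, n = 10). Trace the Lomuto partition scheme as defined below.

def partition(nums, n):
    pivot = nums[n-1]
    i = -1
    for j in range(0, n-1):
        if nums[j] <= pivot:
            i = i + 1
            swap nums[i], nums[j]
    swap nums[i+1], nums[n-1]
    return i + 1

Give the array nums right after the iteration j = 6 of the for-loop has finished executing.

pivot = nums[9] = 3; i = -1
j=0: nums[0]=5 > 3 → no swap
j=1: nums[1]=5 > 3 → no swap
j=2: nums[2]=6 > 3 → no swap
j=3: nums[3]=3 ≤ 3 → i=0, swap nums[0],nums[3] → [3, 5, 6, 5, 6, 3, 6, 6, 6, 3]
j=4: nums[4]=6 > 3 → no swap
j=5: nums[5]=3 ≤ 3 → i=1, swap nums[1],nums[5] → [3, 3, 6, 5, 6, 5, 6, 6, 6, 3]
j=6: nums[6]=6 > 3 → no swap
(after j=6) nums = [3, 3, 6, 5, 6, 5, 6, 6, 6, 3]

[3, 3, 6, 5, 6, 5, 6, 6, 6, 3]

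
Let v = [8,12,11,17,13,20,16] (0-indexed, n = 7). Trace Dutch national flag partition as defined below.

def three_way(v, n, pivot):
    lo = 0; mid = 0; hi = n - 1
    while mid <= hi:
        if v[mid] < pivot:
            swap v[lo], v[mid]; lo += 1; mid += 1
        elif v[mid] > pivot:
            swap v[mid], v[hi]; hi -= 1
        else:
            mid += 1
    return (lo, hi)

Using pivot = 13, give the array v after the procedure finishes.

pivot = 13; lo=0, mid=0, hi=6
v[mid]=8<13: swap v[0],v[0]; lo=1,mid=1 → [8,12,11,17,13,20,16]
v[mid]=12<13: swap v[1],v[1]; lo=2,mid=2 → [8,12,11,17,13,20,16]
v[mid]=11<13: swap v[2],v[2]; lo=3,mid=3 → [8,12,11,17,13,20,16]
v[mid]=17>13: swap v[3],v[6]; hi=5 → [8,12,11,16,13,20,17]
v[mid]=16>13: swap v[3],v[5]; hi=4 → [8,12,11,20,13,16,17]
v[mid]=20>13: swap v[3],v[4]; hi=3 → [8,12,11,13,20,16,17]
v[mid]=13=13: mid=4
end: lo=3, hi=3; v = [8,12,11,13,20,16,17]

[8,12,11,13,20,16,17]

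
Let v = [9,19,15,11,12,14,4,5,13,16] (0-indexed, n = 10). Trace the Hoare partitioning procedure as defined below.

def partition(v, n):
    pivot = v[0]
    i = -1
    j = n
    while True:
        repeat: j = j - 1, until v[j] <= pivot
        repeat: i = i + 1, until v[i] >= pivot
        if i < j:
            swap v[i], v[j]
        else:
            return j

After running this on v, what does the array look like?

pivot = v[0] = 9; i = -1, j = 10
j→7 (v[7]=5≤9), i→0 (v[0]=9≥9); i<j, swap → [5,19,15,11,12,14,4,9,13,16]
j→6 (v[6]=4≤9), i→1 (v[1]=19≥9); i<j, swap → [5,4,15,11,12,14,19,9,13,16]
j→1, i→2; i≥j, return j=1. v = [5,4,15,11,12,14,19,9,13,16]

[5,4,15,11,12,14,19,9,13,16]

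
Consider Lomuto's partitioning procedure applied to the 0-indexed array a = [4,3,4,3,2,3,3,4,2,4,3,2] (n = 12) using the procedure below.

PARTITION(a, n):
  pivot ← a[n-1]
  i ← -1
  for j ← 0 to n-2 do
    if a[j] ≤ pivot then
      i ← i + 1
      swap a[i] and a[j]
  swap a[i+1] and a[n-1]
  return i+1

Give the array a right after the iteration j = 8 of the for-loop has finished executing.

[2,2,4,3,4,3,3,4,3,4,3,2]

pivot = a[11] = 2; i = -1
j=0: a[0]=4 > 2 → no swap
j=1: a[1]=3 > 2 → no swap
j=2: a[2]=4 > 2 → no swap
j=3: a[3]=3 > 2 → no swap
j=4: a[4]=2 ≤ 2 → i=0, swap a[0],a[4] → [2,3,4,3,4,3,3,4,2,4,3,2]
j=5: a[5]=3 > 2 → no swap
j=6: a[6]=3 > 2 → no swap
j=7: a[7]=4 > 2 → no swap
j=8: a[8]=2 ≤ 2 → i=1, swap a[1],a[8] → [2,2,4,3,4,3,3,4,3,4,3,2]
(after j=8) a = [2,2,4,3,4,3,3,4,3,4,3,2]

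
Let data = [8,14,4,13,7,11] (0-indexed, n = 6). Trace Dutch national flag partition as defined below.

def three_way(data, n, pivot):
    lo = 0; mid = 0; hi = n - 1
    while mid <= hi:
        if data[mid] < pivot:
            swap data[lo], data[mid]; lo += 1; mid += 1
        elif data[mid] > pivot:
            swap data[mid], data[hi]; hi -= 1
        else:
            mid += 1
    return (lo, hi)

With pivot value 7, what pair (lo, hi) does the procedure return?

(1, 1)

lo=0 mid=0 hi=5
8>7: swap(0,5), hi=4 ⇒ [11,14,4,13,7,8]
11>7: swap(0,4), hi=3 ⇒ [7,14,4,13,11,8]
7=7: mid=1
14>7: swap(1,3), hi=2 ⇒ [7,13,4,14,11,8]
13>7: swap(1,2), hi=1 ⇒ [7,4,13,14,11,8]
4<7: swap(0,1), lo=1 mid=2 ⇒ [4,7,13,14,11,8]
done. lo=1 hi=1; data=[4,7,13,14,11,8]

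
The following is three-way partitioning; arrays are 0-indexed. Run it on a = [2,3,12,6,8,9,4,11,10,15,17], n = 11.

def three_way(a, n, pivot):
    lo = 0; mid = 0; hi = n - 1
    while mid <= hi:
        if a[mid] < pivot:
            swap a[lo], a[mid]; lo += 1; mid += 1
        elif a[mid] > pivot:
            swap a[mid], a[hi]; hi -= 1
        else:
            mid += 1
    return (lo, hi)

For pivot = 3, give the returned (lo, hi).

(1, 1)

pivot = 3; lo=0, mid=0, hi=10
a[mid]=2<3: swap a[0],a[0]; lo=1,mid=1 → [2,3,12,6,8,9,4,11,10,15,17]
a[mid]=3=3: mid=2
a[mid]=12>3: swap a[2],a[10]; hi=9 → [2,3,17,6,8,9,4,11,10,15,12]
a[mid]=17>3: swap a[2],a[9]; hi=8 → [2,3,15,6,8,9,4,11,10,17,12]
a[mid]=15>3: swap a[2],a[8]; hi=7 → [2,3,10,6,8,9,4,11,15,17,12]
a[mid]=10>3: swap a[2],a[7]; hi=6 → [2,3,11,6,8,9,4,10,15,17,12]
a[mid]=11>3: swap a[2],a[6]; hi=5 → [2,3,4,6,8,9,11,10,15,17,12]
a[mid]=4>3: swap a[2],a[5]; hi=4 → [2,3,9,6,8,4,11,10,15,17,12]
a[mid]=9>3: swap a[2],a[4]; hi=3 → [2,3,8,6,9,4,11,10,15,17,12]
a[mid]=8>3: swap a[2],a[3]; hi=2 → [2,3,6,8,9,4,11,10,15,17,12]
a[mid]=6>3: swap a[2],a[2]; hi=1 → [2,3,6,8,9,4,11,10,15,17,12]
end: lo=1, hi=1; a = [2,3,6,8,9,4,11,10,15,17,12]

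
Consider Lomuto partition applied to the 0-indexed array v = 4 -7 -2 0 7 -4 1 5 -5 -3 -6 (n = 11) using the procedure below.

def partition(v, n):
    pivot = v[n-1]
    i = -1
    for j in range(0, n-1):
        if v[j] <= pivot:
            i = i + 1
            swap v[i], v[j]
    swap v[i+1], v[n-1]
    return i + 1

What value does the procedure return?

pivot=-6, i=-1
j=0: 4>-6, skip
j=1: -7≤-6, i=0, swap(0,1) ⇒ -7 4 -2 0 7 -4 1 5 -5 -3 -6
j=2: -2>-6, skip
j=3: 0>-6, skip
j=4: 7>-6, skip
j=5: -4>-6, skip
j=6: 1>-6, skip
j=7: 5>-6, skip
j=8: -5>-6, skip
j=9: -3>-6, skip
swap(1,10) ⇒ -7 -6 -2 0 7 -4 1 5 -5 -3 4; return 1

1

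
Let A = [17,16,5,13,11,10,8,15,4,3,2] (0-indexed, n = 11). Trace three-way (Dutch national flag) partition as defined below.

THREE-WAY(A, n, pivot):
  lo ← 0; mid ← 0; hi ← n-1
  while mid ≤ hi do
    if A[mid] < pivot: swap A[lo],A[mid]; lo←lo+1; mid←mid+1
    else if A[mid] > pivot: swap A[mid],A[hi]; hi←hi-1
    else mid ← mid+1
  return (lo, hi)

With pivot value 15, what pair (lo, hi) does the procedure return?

(8, 8)

pivot = 15; lo=0, mid=0, hi=10
A[mid]=17>15: swap A[0],A[10]; hi=9 → [2,16,5,13,11,10,8,15,4,3,17]
A[mid]=2<15: swap A[0],A[0]; lo=1,mid=1 → [2,16,5,13,11,10,8,15,4,3,17]
A[mid]=16>15: swap A[1],A[9]; hi=8 → [2,3,5,13,11,10,8,15,4,16,17]
A[mid]=3<15: swap A[1],A[1]; lo=2,mid=2 → [2,3,5,13,11,10,8,15,4,16,17]
A[mid]=5<15: swap A[2],A[2]; lo=3,mid=3 → [2,3,5,13,11,10,8,15,4,16,17]
A[mid]=13<15: swap A[3],A[3]; lo=4,mid=4 → [2,3,5,13,11,10,8,15,4,16,17]
A[mid]=11<15: swap A[4],A[4]; lo=5,mid=5 → [2,3,5,13,11,10,8,15,4,16,17]
A[mid]=10<15: swap A[5],A[5]; lo=6,mid=6 → [2,3,5,13,11,10,8,15,4,16,17]
A[mid]=8<15: swap A[6],A[6]; lo=7,mid=7 → [2,3,5,13,11,10,8,15,4,16,17]
A[mid]=15=15: mid=8
A[mid]=4<15: swap A[7],A[8]; lo=8,mid=9 → [2,3,5,13,11,10,8,4,15,16,17]
end: lo=8, hi=8; A = [2,3,5,13,11,10,8,4,15,16,17]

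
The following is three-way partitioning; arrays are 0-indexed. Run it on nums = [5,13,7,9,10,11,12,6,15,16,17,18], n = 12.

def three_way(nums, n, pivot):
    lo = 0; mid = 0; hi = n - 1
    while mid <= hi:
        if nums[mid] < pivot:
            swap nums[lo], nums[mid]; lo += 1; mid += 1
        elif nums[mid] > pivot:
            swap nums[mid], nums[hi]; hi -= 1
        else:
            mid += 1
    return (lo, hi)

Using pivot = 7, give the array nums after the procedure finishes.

pivot = 7; lo=0, mid=0, hi=11
nums[mid]=5<7: swap nums[0],nums[0]; lo=1,mid=1 → [5,13,7,9,10,11,12,6,15,16,17,18]
nums[mid]=13>7: swap nums[1],nums[11]; hi=10 → [5,18,7,9,10,11,12,6,15,16,17,13]
nums[mid]=18>7: swap nums[1],nums[10]; hi=9 → [5,17,7,9,10,11,12,6,15,16,18,13]
nums[mid]=17>7: swap nums[1],nums[9]; hi=8 → [5,16,7,9,10,11,12,6,15,17,18,13]
nums[mid]=16>7: swap nums[1],nums[8]; hi=7 → [5,15,7,9,10,11,12,6,16,17,18,13]
nums[mid]=15>7: swap nums[1],nums[7]; hi=6 → [5,6,7,9,10,11,12,15,16,17,18,13]
nums[mid]=6<7: swap nums[1],nums[1]; lo=2,mid=2 → [5,6,7,9,10,11,12,15,16,17,18,13]
nums[mid]=7=7: mid=3
nums[mid]=9>7: swap nums[3],nums[6]; hi=5 → [5,6,7,12,10,11,9,15,16,17,18,13]
nums[mid]=12>7: swap nums[3],nums[5]; hi=4 → [5,6,7,11,10,12,9,15,16,17,18,13]
nums[mid]=11>7: swap nums[3],nums[4]; hi=3 → [5,6,7,10,11,12,9,15,16,17,18,13]
nums[mid]=10>7: swap nums[3],nums[3]; hi=2 → [5,6,7,10,11,12,9,15,16,17,18,13]
end: lo=2, hi=2; nums = [5,6,7,10,11,12,9,15,16,17,18,13]

[5,6,7,10,11,12,9,15,16,17,18,13]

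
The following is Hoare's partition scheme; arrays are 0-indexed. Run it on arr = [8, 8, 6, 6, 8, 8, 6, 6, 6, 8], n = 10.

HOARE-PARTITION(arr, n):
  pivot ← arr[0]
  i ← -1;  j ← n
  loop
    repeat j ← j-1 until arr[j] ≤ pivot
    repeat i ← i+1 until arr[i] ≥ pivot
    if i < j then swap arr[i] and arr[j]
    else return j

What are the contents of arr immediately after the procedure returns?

pivot = arr[0] = 8; i = -1, j = 10
j→9 (arr[9]=8≤8), i→0 (arr[0]=8≥8); i<j, swap → [8, 8, 6, 6, 8, 8, 6, 6, 6, 8]
j→8 (arr[8]=6≤8), i→1 (arr[1]=8≥8); i<j, swap → [8, 6, 6, 6, 8, 8, 6, 6, 8, 8]
j→7 (arr[7]=6≤8), i→4 (arr[4]=8≥8); i<j, swap → [8, 6, 6, 6, 6, 8, 6, 8, 8, 8]
j→6 (arr[6]=6≤8), i→5 (arr[5]=8≥8); i<j, swap → [8, 6, 6, 6, 6, 6, 8, 8, 8, 8]
j→5, i→6; i≥j, return j=5. arr = [8, 6, 6, 6, 6, 6, 8, 8, 8, 8]

[8, 6, 6, 6, 6, 6, 8, 8, 8, 8]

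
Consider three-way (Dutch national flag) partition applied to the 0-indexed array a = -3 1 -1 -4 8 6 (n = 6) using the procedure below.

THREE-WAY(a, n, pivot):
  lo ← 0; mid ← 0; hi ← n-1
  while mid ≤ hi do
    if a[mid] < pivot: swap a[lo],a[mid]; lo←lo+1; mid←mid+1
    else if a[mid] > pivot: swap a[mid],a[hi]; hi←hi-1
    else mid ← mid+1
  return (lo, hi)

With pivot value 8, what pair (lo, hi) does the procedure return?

(5, 5)

pivot = 8; lo=0, mid=0, hi=5
a[mid]=-3<8: swap a[0],a[0]; lo=1,mid=1 → -3 1 -1 -4 8 6
a[mid]=1<8: swap a[1],a[1]; lo=2,mid=2 → -3 1 -1 -4 8 6
a[mid]=-1<8: swap a[2],a[2]; lo=3,mid=3 → -3 1 -1 -4 8 6
a[mid]=-4<8: swap a[3],a[3]; lo=4,mid=4 → -3 1 -1 -4 8 6
a[mid]=8=8: mid=5
a[mid]=6<8: swap a[4],a[5]; lo=5,mid=6 → -3 1 -1 -4 6 8
end: lo=5, hi=5; a = -3 1 -1 -4 6 8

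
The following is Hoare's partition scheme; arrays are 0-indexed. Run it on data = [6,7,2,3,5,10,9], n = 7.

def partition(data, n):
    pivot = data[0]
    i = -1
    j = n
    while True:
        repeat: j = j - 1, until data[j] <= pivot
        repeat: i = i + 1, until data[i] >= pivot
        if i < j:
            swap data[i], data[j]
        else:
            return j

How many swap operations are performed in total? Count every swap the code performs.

pivot=6
j stops at 4 (5), i stops at 0 (6); swap ⇒ [5,7,2,3,6,10,9]
j stops at 3 (3), i stops at 1 (7); swap ⇒ [5,3,2,7,6,10,9]
j stops at 2, i stops at 3; i≥j ⇒ return 2. data=[5,3,2,7,6,10,9]

2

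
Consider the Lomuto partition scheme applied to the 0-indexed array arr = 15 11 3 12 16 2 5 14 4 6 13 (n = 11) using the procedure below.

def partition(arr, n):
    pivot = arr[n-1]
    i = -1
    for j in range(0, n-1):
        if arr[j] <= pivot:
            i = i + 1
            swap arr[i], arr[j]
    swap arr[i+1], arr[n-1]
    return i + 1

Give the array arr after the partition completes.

pivot=13, i=-1
j=0: 15>13, skip
j=1: 11≤13, i=0, swap(0,1) ⇒ 11 15 3 12 16 2 5 14 4 6 13
j=2: 3≤13, i=1, swap(1,2) ⇒ 11 3 15 12 16 2 5 14 4 6 13
j=3: 12≤13, i=2, swap(2,3) ⇒ 11 3 12 15 16 2 5 14 4 6 13
j=4: 16>13, skip
j=5: 2≤13, i=3, swap(3,5) ⇒ 11 3 12 2 16 15 5 14 4 6 13
j=6: 5≤13, i=4, swap(4,6) ⇒ 11 3 12 2 5 15 16 14 4 6 13
j=7: 14>13, skip
j=8: 4≤13, i=5, swap(5,8) ⇒ 11 3 12 2 5 4 16 14 15 6 13
j=9: 6≤13, i=6, swap(6,9) ⇒ 11 3 12 2 5 4 6 14 15 16 13
swap(7,10) ⇒ 11 3 12 2 5 4 6 13 15 16 14; return 7

11 3 12 2 5 4 6 13 15 16 14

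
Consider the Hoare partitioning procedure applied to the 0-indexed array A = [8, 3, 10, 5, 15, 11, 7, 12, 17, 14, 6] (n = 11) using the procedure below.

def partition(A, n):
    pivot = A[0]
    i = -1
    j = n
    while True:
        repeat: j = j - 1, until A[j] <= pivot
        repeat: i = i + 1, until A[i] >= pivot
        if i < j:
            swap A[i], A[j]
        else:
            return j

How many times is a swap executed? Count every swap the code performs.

pivot = A[0] = 8; i = -1, j = 11
j→10 (A[10]=6≤8), i→0 (A[0]=8≥8); i<j, swap → [6, 3, 10, 5, 15, 11, 7, 12, 17, 14, 8]
j→6 (A[6]=7≤8), i→2 (A[2]=10≥8); i<j, swap → [6, 3, 7, 5, 15, 11, 10, 12, 17, 14, 8]
j→3, i→4; i≥j, return j=3. A = [6, 3, 7, 5, 15, 11, 10, 12, 17, 14, 8]

2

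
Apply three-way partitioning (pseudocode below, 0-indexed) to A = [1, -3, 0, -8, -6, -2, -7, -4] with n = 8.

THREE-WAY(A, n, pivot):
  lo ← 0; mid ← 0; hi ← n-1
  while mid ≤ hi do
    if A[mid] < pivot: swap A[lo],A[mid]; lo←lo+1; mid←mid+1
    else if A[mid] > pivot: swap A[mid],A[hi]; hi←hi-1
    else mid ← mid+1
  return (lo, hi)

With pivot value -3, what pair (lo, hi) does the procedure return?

(4, 4)

pivot = -3; lo=0, mid=0, hi=7
A[mid]=1>-3: swap A[0],A[7]; hi=6 → [-4, -3, 0, -8, -6, -2, -7, 1]
A[mid]=-4<-3: swap A[0],A[0]; lo=1,mid=1 → [-4, -3, 0, -8, -6, -2, -7, 1]
A[mid]=-3=-3: mid=2
A[mid]=0>-3: swap A[2],A[6]; hi=5 → [-4, -3, -7, -8, -6, -2, 0, 1]
A[mid]=-7<-3: swap A[1],A[2]; lo=2,mid=3 → [-4, -7, -3, -8, -6, -2, 0, 1]
A[mid]=-8<-3: swap A[2],A[3]; lo=3,mid=4 → [-4, -7, -8, -3, -6, -2, 0, 1]
A[mid]=-6<-3: swap A[3],A[4]; lo=4,mid=5 → [-4, -7, -8, -6, -3, -2, 0, 1]
A[mid]=-2>-3: swap A[5],A[5]; hi=4 → [-4, -7, -8, -6, -3, -2, 0, 1]
end: lo=4, hi=4; A = [-4, -7, -8, -6, -3, -2, 0, 1]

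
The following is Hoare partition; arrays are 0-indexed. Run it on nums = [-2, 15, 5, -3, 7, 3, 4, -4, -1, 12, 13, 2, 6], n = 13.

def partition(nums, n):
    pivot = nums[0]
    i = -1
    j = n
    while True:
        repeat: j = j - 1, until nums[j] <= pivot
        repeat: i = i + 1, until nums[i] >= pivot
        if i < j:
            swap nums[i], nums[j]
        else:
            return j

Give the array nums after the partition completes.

pivot = nums[0] = -2; i = -1, j = 13
j→7 (nums[7]=-4≤-2), i→0 (nums[0]=-2≥-2); i<j, swap → [-4, 15, 5, -3, 7, 3, 4, -2, -1, 12, 13, 2, 6]
j→3 (nums[3]=-3≤-2), i→1 (nums[1]=15≥-2); i<j, swap → [-4, -3, 5, 15, 7, 3, 4, -2, -1, 12, 13, 2, 6]
j→1, i→2; i≥j, return j=1. nums = [-4, -3, 5, 15, 7, 3, 4, -2, -1, 12, 13, 2, 6]

[-4, -3, 5, 15, 7, 3, 4, -2, -1, 12, 13, 2, 6]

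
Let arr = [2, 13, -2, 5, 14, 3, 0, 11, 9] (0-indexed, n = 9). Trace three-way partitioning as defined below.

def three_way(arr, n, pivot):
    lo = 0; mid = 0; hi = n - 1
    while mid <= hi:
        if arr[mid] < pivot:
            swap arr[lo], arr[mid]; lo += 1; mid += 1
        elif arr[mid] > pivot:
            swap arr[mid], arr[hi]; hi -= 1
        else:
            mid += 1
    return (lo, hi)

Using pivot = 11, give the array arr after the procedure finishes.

lo=0 mid=0 hi=8
2<11: swap(0,0), lo=1 mid=1 ⇒ [2, 13, -2, 5, 14, 3, 0, 11, 9]
13>11: swap(1,8), hi=7 ⇒ [2, 9, -2, 5, 14, 3, 0, 11, 13]
9<11: swap(1,1), lo=2 mid=2 ⇒ [2, 9, -2, 5, 14, 3, 0, 11, 13]
-2<11: swap(2,2), lo=3 mid=3 ⇒ [2, 9, -2, 5, 14, 3, 0, 11, 13]
5<11: swap(3,3), lo=4 mid=4 ⇒ [2, 9, -2, 5, 14, 3, 0, 11, 13]
14>11: swap(4,7), hi=6 ⇒ [2, 9, -2, 5, 11, 3, 0, 14, 13]
11=11: mid=5
3<11: swap(4,5), lo=5 mid=6 ⇒ [2, 9, -2, 5, 3, 11, 0, 14, 13]
0<11: swap(5,6), lo=6 mid=7 ⇒ [2, 9, -2, 5, 3, 0, 11, 14, 13]
done. lo=6 hi=6; arr=[2, 9, -2, 5, 3, 0, 11, 14, 13]

[2, 9, -2, 5, 3, 0, 11, 14, 13]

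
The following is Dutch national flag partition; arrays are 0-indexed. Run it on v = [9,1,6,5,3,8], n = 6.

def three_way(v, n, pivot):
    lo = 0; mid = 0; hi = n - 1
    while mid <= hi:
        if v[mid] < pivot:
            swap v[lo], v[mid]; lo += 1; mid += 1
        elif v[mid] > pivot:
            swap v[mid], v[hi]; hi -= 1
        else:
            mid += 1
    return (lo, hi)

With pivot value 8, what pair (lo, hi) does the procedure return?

pivot = 8; lo=0, mid=0, hi=5
v[mid]=9>8: swap v[0],v[5]; hi=4 → [8,1,6,5,3,9]
v[mid]=8=8: mid=1
v[mid]=1<8: swap v[0],v[1]; lo=1,mid=2 → [1,8,6,5,3,9]
v[mid]=6<8: swap v[1],v[2]; lo=2,mid=3 → [1,6,8,5,3,9]
v[mid]=5<8: swap v[2],v[3]; lo=3,mid=4 → [1,6,5,8,3,9]
v[mid]=3<8: swap v[3],v[4]; lo=4,mid=5 → [1,6,5,3,8,9]
end: lo=4, hi=4; v = [1,6,5,3,8,9]

(4, 4)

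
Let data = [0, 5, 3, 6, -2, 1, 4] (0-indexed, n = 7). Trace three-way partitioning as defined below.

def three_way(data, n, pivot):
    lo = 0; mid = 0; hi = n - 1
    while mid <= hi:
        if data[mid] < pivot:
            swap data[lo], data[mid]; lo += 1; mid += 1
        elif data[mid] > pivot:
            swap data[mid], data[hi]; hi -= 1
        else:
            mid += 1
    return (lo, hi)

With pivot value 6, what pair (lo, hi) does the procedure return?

(6, 6)

lo=0 mid=0 hi=6
0<6: swap(0,0), lo=1 mid=1 ⇒ [0, 5, 3, 6, -2, 1, 4]
5<6: swap(1,1), lo=2 mid=2 ⇒ [0, 5, 3, 6, -2, 1, 4]
3<6: swap(2,2), lo=3 mid=3 ⇒ [0, 5, 3, 6, -2, 1, 4]
6=6: mid=4
-2<6: swap(3,4), lo=4 mid=5 ⇒ [0, 5, 3, -2, 6, 1, 4]
1<6: swap(4,5), lo=5 mid=6 ⇒ [0, 5, 3, -2, 1, 6, 4]
4<6: swap(5,6), lo=6 mid=7 ⇒ [0, 5, 3, -2, 1, 4, 6]
done. lo=6 hi=6; data=[0, 5, 3, -2, 1, 4, 6]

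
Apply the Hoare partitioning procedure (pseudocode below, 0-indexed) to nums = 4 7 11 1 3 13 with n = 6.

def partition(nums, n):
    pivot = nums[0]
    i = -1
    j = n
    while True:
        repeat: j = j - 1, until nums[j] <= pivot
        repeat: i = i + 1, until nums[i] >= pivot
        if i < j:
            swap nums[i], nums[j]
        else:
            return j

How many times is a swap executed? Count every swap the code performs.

pivot=4
j stops at 4 (3), i stops at 0 (4); swap ⇒ 3 7 11 1 4 13
j stops at 3 (1), i stops at 1 (7); swap ⇒ 3 1 11 7 4 13
j stops at 1, i stops at 2; i≥j ⇒ return 1. nums=3 1 11 7 4 13

2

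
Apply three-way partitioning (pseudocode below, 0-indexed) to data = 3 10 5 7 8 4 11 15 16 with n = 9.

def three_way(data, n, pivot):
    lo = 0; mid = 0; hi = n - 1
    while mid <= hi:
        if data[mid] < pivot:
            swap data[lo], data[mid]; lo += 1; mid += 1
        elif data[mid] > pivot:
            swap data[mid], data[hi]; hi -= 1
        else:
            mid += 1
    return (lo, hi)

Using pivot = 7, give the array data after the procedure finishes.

pivot = 7; lo=0, mid=0, hi=8
data[mid]=3<7: swap data[0],data[0]; lo=1,mid=1 → 3 10 5 7 8 4 11 15 16
data[mid]=10>7: swap data[1],data[8]; hi=7 → 3 16 5 7 8 4 11 15 10
data[mid]=16>7: swap data[1],data[7]; hi=6 → 3 15 5 7 8 4 11 16 10
data[mid]=15>7: swap data[1],data[6]; hi=5 → 3 11 5 7 8 4 15 16 10
data[mid]=11>7: swap data[1],data[5]; hi=4 → 3 4 5 7 8 11 15 16 10
data[mid]=4<7: swap data[1],data[1]; lo=2,mid=2 → 3 4 5 7 8 11 15 16 10
data[mid]=5<7: swap data[2],data[2]; lo=3,mid=3 → 3 4 5 7 8 11 15 16 10
data[mid]=7=7: mid=4
data[mid]=8>7: swap data[4],data[4]; hi=3 → 3 4 5 7 8 11 15 16 10
end: lo=3, hi=3; data = 3 4 5 7 8 11 15 16 10

3 4 5 7 8 11 15 16 10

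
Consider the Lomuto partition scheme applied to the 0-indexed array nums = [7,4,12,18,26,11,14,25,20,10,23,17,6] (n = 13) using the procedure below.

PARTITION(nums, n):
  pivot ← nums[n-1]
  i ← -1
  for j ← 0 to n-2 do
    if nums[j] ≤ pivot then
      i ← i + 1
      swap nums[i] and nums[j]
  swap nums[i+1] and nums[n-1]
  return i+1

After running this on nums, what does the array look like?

pivot=6, i=-1
j=0: 7>6, skip
j=1: 4≤6, i=0, swap(0,1) ⇒ [4,7,12,18,26,11,14,25,20,10,23,17,6]
j=2: 12>6, skip
j=3: 18>6, skip
j=4: 26>6, skip
j=5: 11>6, skip
j=6: 14>6, skip
j=7: 25>6, skip
j=8: 20>6, skip
j=9: 10>6, skip
j=10: 23>6, skip
j=11: 17>6, skip
swap(1,12) ⇒ [4,6,12,18,26,11,14,25,20,10,23,17,7]; return 1

[4,6,12,18,26,11,14,25,20,10,23,17,7]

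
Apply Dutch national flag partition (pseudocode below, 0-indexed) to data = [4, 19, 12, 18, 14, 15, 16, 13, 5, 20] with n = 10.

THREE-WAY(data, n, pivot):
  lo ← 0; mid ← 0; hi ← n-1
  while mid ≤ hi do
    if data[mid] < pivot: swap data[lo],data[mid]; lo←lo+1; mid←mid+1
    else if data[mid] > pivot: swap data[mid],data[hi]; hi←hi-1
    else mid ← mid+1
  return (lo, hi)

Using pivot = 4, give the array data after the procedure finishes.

[4, 12, 18, 14, 15, 16, 13, 5, 20, 19]

pivot = 4; lo=0, mid=0, hi=9
data[mid]=4=4: mid=1
data[mid]=19>4: swap data[1],data[9]; hi=8 → [4, 20, 12, 18, 14, 15, 16, 13, 5, 19]
data[mid]=20>4: swap data[1],data[8]; hi=7 → [4, 5, 12, 18, 14, 15, 16, 13, 20, 19]
data[mid]=5>4: swap data[1],data[7]; hi=6 → [4, 13, 12, 18, 14, 15, 16, 5, 20, 19]
data[mid]=13>4: swap data[1],data[6]; hi=5 → [4, 16, 12, 18, 14, 15, 13, 5, 20, 19]
data[mid]=16>4: swap data[1],data[5]; hi=4 → [4, 15, 12, 18, 14, 16, 13, 5, 20, 19]
data[mid]=15>4: swap data[1],data[4]; hi=3 → [4, 14, 12, 18, 15, 16, 13, 5, 20, 19]
data[mid]=14>4: swap data[1],data[3]; hi=2 → [4, 18, 12, 14, 15, 16, 13, 5, 20, 19]
data[mid]=18>4: swap data[1],data[2]; hi=1 → [4, 12, 18, 14, 15, 16, 13, 5, 20, 19]
data[mid]=12>4: swap data[1],data[1]; hi=0 → [4, 12, 18, 14, 15, 16, 13, 5, 20, 19]
end: lo=0, hi=0; data = [4, 12, 18, 14, 15, 16, 13, 5, 20, 19]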